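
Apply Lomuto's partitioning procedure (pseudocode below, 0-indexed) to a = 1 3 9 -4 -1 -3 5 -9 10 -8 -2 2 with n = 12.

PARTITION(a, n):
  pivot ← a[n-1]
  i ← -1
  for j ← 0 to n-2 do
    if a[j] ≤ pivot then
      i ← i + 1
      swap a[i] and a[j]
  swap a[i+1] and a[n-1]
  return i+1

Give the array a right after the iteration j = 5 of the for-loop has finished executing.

pivot = a[11] = 2; i = -1
j=0: a[0]=1 ≤ 2 → i=0, swap a[0],a[0] (no change) → 1 3 9 -4 -1 -3 5 -9 10 -8 -2 2
j=1: a[1]=3 > 2 → no swap
j=2: a[2]=9 > 2 → no swap
j=3: a[3]=-4 ≤ 2 → i=1, swap a[1],a[3] → 1 -4 9 3 -1 -3 5 -9 10 -8 -2 2
j=4: a[4]=-1 ≤ 2 → i=2, swap a[2],a[4] → 1 -4 -1 3 9 -3 5 -9 10 -8 -2 2
j=5: a[5]=-3 ≤ 2 → i=3, swap a[3],a[5] → 1 -4 -1 -3 9 3 5 -9 10 -8 -2 2
(after j=5) a = 1 -4 -1 -3 9 3 5 -9 10 -8 -2 2

1 -4 -1 -3 9 3 5 -9 10 -8 -2 2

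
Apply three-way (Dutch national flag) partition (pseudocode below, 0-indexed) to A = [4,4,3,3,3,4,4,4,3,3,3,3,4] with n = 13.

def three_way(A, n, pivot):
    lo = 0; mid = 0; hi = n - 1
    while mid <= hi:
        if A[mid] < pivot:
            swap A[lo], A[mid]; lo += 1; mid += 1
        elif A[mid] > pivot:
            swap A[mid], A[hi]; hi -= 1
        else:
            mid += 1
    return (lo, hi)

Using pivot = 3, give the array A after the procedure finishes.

lo=0 mid=0 hi=12
4>3: swap(0,12), hi=11 ⇒ [4,4,3,3,3,4,4,4,3,3,3,3,4]
4>3: swap(0,11), hi=10 ⇒ [3,4,3,3,3,4,4,4,3,3,3,4,4]
3=3: mid=1
4>3: swap(1,10), hi=9 ⇒ [3,3,3,3,3,4,4,4,3,3,4,4,4]
3=3: mid=2
3=3: mid=3
3=3: mid=4
3=3: mid=5
4>3: swap(5,9), hi=8 ⇒ [3,3,3,3,3,3,4,4,3,4,4,4,4]
3=3: mid=6
4>3: swap(6,8), hi=7 ⇒ [3,3,3,3,3,3,3,4,4,4,4,4,4]
3=3: mid=7
4>3: swap(7,7), hi=6 ⇒ [3,3,3,3,3,3,3,4,4,4,4,4,4]
done. lo=0 hi=6; A=[3,3,3,3,3,3,3,4,4,4,4,4,4]

[3,3,3,3,3,3,3,4,4,4,4,4,4]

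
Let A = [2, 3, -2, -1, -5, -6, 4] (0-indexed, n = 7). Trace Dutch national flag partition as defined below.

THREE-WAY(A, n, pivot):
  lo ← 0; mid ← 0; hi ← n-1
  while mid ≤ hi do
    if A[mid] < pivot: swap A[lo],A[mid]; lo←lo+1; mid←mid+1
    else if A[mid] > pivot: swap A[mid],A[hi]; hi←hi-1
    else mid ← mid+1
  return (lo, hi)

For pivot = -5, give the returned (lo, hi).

pivot = -5; lo=0, mid=0, hi=6
A[mid]=2>-5: swap A[0],A[6]; hi=5 → [4, 3, -2, -1, -5, -6, 2]
A[mid]=4>-5: swap A[0],A[5]; hi=4 → [-6, 3, -2, -1, -5, 4, 2]
A[mid]=-6<-5: swap A[0],A[0]; lo=1,mid=1 → [-6, 3, -2, -1, -5, 4, 2]
A[mid]=3>-5: swap A[1],A[4]; hi=3 → [-6, -5, -2, -1, 3, 4, 2]
A[mid]=-5=-5: mid=2
A[mid]=-2>-5: swap A[2],A[3]; hi=2 → [-6, -5, -1, -2, 3, 4, 2]
A[mid]=-1>-5: swap A[2],A[2]; hi=1 → [-6, -5, -1, -2, 3, 4, 2]
end: lo=1, hi=1; A = [-6, -5, -1, -2, 3, 4, 2]

(1, 1)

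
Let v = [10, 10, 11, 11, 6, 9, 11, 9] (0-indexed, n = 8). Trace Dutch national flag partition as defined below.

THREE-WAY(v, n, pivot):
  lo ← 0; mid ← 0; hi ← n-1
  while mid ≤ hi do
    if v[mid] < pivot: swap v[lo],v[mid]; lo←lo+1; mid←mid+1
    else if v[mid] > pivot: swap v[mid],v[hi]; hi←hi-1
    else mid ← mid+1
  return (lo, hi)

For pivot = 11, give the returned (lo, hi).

pivot = 11; lo=0, mid=0, hi=7
v[mid]=10<11: swap v[0],v[0]; lo=1,mid=1 → [10, 10, 11, 11, 6, 9, 11, 9]
v[mid]=10<11: swap v[1],v[1]; lo=2,mid=2 → [10, 10, 11, 11, 6, 9, 11, 9]
v[mid]=11=11: mid=3
v[mid]=11=11: mid=4
v[mid]=6<11: swap v[2],v[4]; lo=3,mid=5 → [10, 10, 6, 11, 11, 9, 11, 9]
v[mid]=9<11: swap v[3],v[5]; lo=4,mid=6 → [10, 10, 6, 9, 11, 11, 11, 9]
v[mid]=11=11: mid=7
v[mid]=9<11: swap v[4],v[7]; lo=5,mid=8 → [10, 10, 6, 9, 9, 11, 11, 11]
end: lo=5, hi=7; v = [10, 10, 6, 9, 9, 11, 11, 11]

(5, 7)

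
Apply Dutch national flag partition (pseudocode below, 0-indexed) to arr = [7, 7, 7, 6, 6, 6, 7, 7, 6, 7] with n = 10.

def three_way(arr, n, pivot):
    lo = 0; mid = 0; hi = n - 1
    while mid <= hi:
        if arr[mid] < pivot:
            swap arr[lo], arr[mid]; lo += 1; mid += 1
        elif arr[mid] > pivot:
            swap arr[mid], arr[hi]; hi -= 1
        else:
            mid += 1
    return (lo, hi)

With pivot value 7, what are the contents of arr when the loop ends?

[6, 6, 6, 6, 7, 7, 7, 7, 7, 7]

pivot = 7; lo=0, mid=0, hi=9
arr[mid]=7=7: mid=1
arr[mid]=7=7: mid=2
arr[mid]=7=7: mid=3
arr[mid]=6<7: swap arr[0],arr[3]; lo=1,mid=4 → [6, 7, 7, 7, 6, 6, 7, 7, 6, 7]
arr[mid]=6<7: swap arr[1],arr[4]; lo=2,mid=5 → [6, 6, 7, 7, 7, 6, 7, 7, 6, 7]
arr[mid]=6<7: swap arr[2],arr[5]; lo=3,mid=6 → [6, 6, 6, 7, 7, 7, 7, 7, 6, 7]
arr[mid]=7=7: mid=7
arr[mid]=7=7: mid=8
arr[mid]=6<7: swap arr[3],arr[8]; lo=4,mid=9 → [6, 6, 6, 6, 7, 7, 7, 7, 7, 7]
arr[mid]=7=7: mid=10
end: lo=4, hi=9; arr = [6, 6, 6, 6, 7, 7, 7, 7, 7, 7]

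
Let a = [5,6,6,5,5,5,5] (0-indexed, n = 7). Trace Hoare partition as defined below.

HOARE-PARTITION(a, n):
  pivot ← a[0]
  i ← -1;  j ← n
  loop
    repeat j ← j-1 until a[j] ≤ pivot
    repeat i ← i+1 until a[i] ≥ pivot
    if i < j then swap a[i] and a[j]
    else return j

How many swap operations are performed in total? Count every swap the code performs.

pivot=5
j stops at 6 (5), i stops at 0 (5); swap ⇒ [5,6,6,5,5,5,5]
j stops at 5 (5), i stops at 1 (6); swap ⇒ [5,5,6,5,5,6,5]
j stops at 4 (5), i stops at 2 (6); swap ⇒ [5,5,5,5,6,6,5]
j stops at 3, i stops at 3; i≥j ⇒ return 3. a=[5,5,5,5,6,6,5]

3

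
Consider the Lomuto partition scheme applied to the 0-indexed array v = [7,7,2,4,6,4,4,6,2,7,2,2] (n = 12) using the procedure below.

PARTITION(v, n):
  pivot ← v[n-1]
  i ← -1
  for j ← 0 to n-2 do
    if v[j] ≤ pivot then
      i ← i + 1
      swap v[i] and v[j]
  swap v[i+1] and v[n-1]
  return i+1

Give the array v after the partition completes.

[2,2,2,2,6,4,4,6,7,7,7,4]

pivot = v[11] = 2; i = -1
j=0: v[0]=7 > 2 → no swap
j=1: v[1]=7 > 2 → no swap
j=2: v[2]=2 ≤ 2 → i=0, swap v[0],v[2] → [2,7,7,4,6,4,4,6,2,7,2,2]
j=3: v[3]=4 > 2 → no swap
j=4: v[4]=6 > 2 → no swap
j=5: v[5]=4 > 2 → no swap
j=6: v[6]=4 > 2 → no swap
j=7: v[7]=6 > 2 → no swap
j=8: v[8]=2 ≤ 2 → i=1, swap v[1],v[8] → [2,2,7,4,6,4,4,6,7,7,2,2]
j=9: v[9]=7 > 2 → no swap
j=10: v[10]=2 ≤ 2 → i=2, swap v[2],v[10] → [2,2,2,4,6,4,4,6,7,7,7,2]
final swap v[3],v[11] → [2,2,2,2,6,4,4,6,7,7,7,4]; return 3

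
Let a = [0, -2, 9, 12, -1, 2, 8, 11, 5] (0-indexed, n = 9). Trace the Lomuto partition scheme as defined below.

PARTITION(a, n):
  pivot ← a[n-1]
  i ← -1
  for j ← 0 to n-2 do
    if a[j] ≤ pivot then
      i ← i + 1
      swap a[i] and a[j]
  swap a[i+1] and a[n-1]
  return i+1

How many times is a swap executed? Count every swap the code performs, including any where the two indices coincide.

pivot=5, i=-1
j=0: 0≤5, i=0, swap(0,0) ⇒ [0, -2, 9, 12, -1, 2, 8, 11, 5]
j=1: -2≤5, i=1, swap(1,1) ⇒ [0, -2, 9, 12, -1, 2, 8, 11, 5]
j=2: 9>5, skip
j=3: 12>5, skip
j=4: -1≤5, i=2, swap(2,4) ⇒ [0, -2, -1, 12, 9, 2, 8, 11, 5]
j=5: 2≤5, i=3, swap(3,5) ⇒ [0, -2, -1, 2, 9, 12, 8, 11, 5]
j=6: 8>5, skip
j=7: 11>5, skip
swap(4,8) ⇒ [0, -2, -1, 2, 5, 12, 8, 11, 9]; return 4

5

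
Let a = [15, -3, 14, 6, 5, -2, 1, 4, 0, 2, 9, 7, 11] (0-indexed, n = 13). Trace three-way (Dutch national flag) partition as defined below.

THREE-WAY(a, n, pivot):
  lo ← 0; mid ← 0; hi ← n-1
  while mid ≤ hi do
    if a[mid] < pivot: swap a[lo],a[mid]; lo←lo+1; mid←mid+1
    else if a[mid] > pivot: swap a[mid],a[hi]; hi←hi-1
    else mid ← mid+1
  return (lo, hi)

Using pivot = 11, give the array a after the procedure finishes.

[-3, 7, 6, 5, -2, 1, 4, 0, 2, 9, 11, 14, 15]

lo=0 mid=0 hi=12
15>11: swap(0,12), hi=11 ⇒ [11, -3, 14, 6, 5, -2, 1, 4, 0, 2, 9, 7, 15]
11=11: mid=1
-3<11: swap(0,1), lo=1 mid=2 ⇒ [-3, 11, 14, 6, 5, -2, 1, 4, 0, 2, 9, 7, 15]
14>11: swap(2,11), hi=10 ⇒ [-3, 11, 7, 6, 5, -2, 1, 4, 0, 2, 9, 14, 15]
7<11: swap(1,2), lo=2 mid=3 ⇒ [-3, 7, 11, 6, 5, -2, 1, 4, 0, 2, 9, 14, 15]
6<11: swap(2,3), lo=3 mid=4 ⇒ [-3, 7, 6, 11, 5, -2, 1, 4, 0, 2, 9, 14, 15]
5<11: swap(3,4), lo=4 mid=5 ⇒ [-3, 7, 6, 5, 11, -2, 1, 4, 0, 2, 9, 14, 15]
-2<11: swap(4,5), lo=5 mid=6 ⇒ [-3, 7, 6, 5, -2, 11, 1, 4, 0, 2, 9, 14, 15]
1<11: swap(5,6), lo=6 mid=7 ⇒ [-3, 7, 6, 5, -2, 1, 11, 4, 0, 2, 9, 14, 15]
4<11: swap(6,7), lo=7 mid=8 ⇒ [-3, 7, 6, 5, -2, 1, 4, 11, 0, 2, 9, 14, 15]
0<11: swap(7,8), lo=8 mid=9 ⇒ [-3, 7, 6, 5, -2, 1, 4, 0, 11, 2, 9, 14, 15]
2<11: swap(8,9), lo=9 mid=10 ⇒ [-3, 7, 6, 5, -2, 1, 4, 0, 2, 11, 9, 14, 15]
9<11: swap(9,10), lo=10 mid=11 ⇒ [-3, 7, 6, 5, -2, 1, 4, 0, 2, 9, 11, 14, 15]
done. lo=10 hi=10; a=[-3, 7, 6, 5, -2, 1, 4, 0, 2, 9, 11, 14, 15]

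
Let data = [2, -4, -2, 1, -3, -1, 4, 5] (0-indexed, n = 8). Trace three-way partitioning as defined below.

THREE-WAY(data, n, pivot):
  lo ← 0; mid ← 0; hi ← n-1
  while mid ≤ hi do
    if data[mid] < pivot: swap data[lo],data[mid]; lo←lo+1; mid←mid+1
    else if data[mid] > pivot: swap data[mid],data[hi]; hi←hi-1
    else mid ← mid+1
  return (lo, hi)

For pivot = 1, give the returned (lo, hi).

lo=0 mid=0 hi=7
2>1: swap(0,7), hi=6 ⇒ [5, -4, -2, 1, -3, -1, 4, 2]
5>1: swap(0,6), hi=5 ⇒ [4, -4, -2, 1, -3, -1, 5, 2]
4>1: swap(0,5), hi=4 ⇒ [-1, -4, -2, 1, -3, 4, 5, 2]
-1<1: swap(0,0), lo=1 mid=1 ⇒ [-1, -4, -2, 1, -3, 4, 5, 2]
-4<1: swap(1,1), lo=2 mid=2 ⇒ [-1, -4, -2, 1, -3, 4, 5, 2]
-2<1: swap(2,2), lo=3 mid=3 ⇒ [-1, -4, -2, 1, -3, 4, 5, 2]
1=1: mid=4
-3<1: swap(3,4), lo=4 mid=5 ⇒ [-1, -4, -2, -3, 1, 4, 5, 2]
done. lo=4 hi=4; data=[-1, -4, -2, -3, 1, 4, 5, 2]

(4, 4)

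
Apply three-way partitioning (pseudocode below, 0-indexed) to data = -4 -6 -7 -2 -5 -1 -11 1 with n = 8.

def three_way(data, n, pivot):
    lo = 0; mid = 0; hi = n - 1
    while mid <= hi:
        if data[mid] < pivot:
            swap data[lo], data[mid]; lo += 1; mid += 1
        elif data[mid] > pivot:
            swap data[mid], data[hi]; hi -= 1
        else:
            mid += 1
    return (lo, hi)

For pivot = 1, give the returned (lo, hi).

(7, 7)

lo=0 mid=0 hi=7
-4<1: swap(0,0), lo=1 mid=1 ⇒ -4 -6 -7 -2 -5 -1 -11 1
-6<1: swap(1,1), lo=2 mid=2 ⇒ -4 -6 -7 -2 -5 -1 -11 1
-7<1: swap(2,2), lo=3 mid=3 ⇒ -4 -6 -7 -2 -5 -1 -11 1
-2<1: swap(3,3), lo=4 mid=4 ⇒ -4 -6 -7 -2 -5 -1 -11 1
-5<1: swap(4,4), lo=5 mid=5 ⇒ -4 -6 -7 -2 -5 -1 -11 1
-1<1: swap(5,5), lo=6 mid=6 ⇒ -4 -6 -7 -2 -5 -1 -11 1
-11<1: swap(6,6), lo=7 mid=7 ⇒ -4 -6 -7 -2 -5 -1 -11 1
1=1: mid=8
done. lo=7 hi=7; data=-4 -6 -7 -2 -5 -1 -11 1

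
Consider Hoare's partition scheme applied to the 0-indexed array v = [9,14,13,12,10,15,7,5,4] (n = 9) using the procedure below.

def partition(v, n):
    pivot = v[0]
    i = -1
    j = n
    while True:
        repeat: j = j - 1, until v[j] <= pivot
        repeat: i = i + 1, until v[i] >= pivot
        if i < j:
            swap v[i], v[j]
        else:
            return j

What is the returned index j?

pivot = v[0] = 9; i = -1, j = 9
j→8 (v[8]=4≤9), i→0 (v[0]=9≥9); i<j, swap → [4,14,13,12,10,15,7,5,9]
j→7 (v[7]=5≤9), i→1 (v[1]=14≥9); i<j, swap → [4,5,13,12,10,15,7,14,9]
j→6 (v[6]=7≤9), i→2 (v[2]=13≥9); i<j, swap → [4,5,7,12,10,15,13,14,9]
j→2, i→3; i≥j, return j=2. v = [4,5,7,12,10,15,13,14,9]

2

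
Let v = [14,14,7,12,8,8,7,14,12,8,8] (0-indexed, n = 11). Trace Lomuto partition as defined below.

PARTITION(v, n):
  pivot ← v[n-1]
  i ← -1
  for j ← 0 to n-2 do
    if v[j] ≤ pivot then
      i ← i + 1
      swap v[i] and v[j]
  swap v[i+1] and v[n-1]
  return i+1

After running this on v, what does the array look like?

pivot=8, i=-1
j=0: 14>8, skip
j=1: 14>8, skip
j=2: 7≤8, i=0, swap(0,2) ⇒ [7,14,14,12,8,8,7,14,12,8,8]
j=3: 12>8, skip
j=4: 8≤8, i=1, swap(1,4) ⇒ [7,8,14,12,14,8,7,14,12,8,8]
j=5: 8≤8, i=2, swap(2,5) ⇒ [7,8,8,12,14,14,7,14,12,8,8]
j=6: 7≤8, i=3, swap(3,6) ⇒ [7,8,8,7,14,14,12,14,12,8,8]
j=7: 14>8, skip
j=8: 12>8, skip
j=9: 8≤8, i=4, swap(4,9) ⇒ [7,8,8,7,8,14,12,14,12,14,8]
swap(5,10) ⇒ [7,8,8,7,8,8,12,14,12,14,14]; return 5

[7,8,8,7,8,8,12,14,12,14,14]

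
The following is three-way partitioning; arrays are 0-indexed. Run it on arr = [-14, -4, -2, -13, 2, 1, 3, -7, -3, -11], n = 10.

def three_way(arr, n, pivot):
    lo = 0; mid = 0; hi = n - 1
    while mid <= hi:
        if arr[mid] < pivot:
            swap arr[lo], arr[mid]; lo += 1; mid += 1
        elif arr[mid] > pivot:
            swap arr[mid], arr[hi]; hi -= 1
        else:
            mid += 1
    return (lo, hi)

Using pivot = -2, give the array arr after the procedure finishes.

pivot = -2; lo=0, mid=0, hi=9
arr[mid]=-14<-2: swap arr[0],arr[0]; lo=1,mid=1 → [-14, -4, -2, -13, 2, 1, 3, -7, -3, -11]
arr[mid]=-4<-2: swap arr[1],arr[1]; lo=2,mid=2 → [-14, -4, -2, -13, 2, 1, 3, -7, -3, -11]
arr[mid]=-2=-2: mid=3
arr[mid]=-13<-2: swap arr[2],arr[3]; lo=3,mid=4 → [-14, -4, -13, -2, 2, 1, 3, -7, -3, -11]
arr[mid]=2>-2: swap arr[4],arr[9]; hi=8 → [-14, -4, -13, -2, -11, 1, 3, -7, -3, 2]
arr[mid]=-11<-2: swap arr[3],arr[4]; lo=4,mid=5 → [-14, -4, -13, -11, -2, 1, 3, -7, -3, 2]
arr[mid]=1>-2: swap arr[5],arr[8]; hi=7 → [-14, -4, -13, -11, -2, -3, 3, -7, 1, 2]
arr[mid]=-3<-2: swap arr[4],arr[5]; lo=5,mid=6 → [-14, -4, -13, -11, -3, -2, 3, -7, 1, 2]
arr[mid]=3>-2: swap arr[6],arr[7]; hi=6 → [-14, -4, -13, -11, -3, -2, -7, 3, 1, 2]
arr[mid]=-7<-2: swap arr[5],arr[6]; lo=6,mid=7 → [-14, -4, -13, -11, -3, -7, -2, 3, 1, 2]
end: lo=6, hi=6; arr = [-14, -4, -13, -11, -3, -7, -2, 3, 1, 2]

[-14, -4, -13, -11, -3, -7, -2, 3, 1, 2]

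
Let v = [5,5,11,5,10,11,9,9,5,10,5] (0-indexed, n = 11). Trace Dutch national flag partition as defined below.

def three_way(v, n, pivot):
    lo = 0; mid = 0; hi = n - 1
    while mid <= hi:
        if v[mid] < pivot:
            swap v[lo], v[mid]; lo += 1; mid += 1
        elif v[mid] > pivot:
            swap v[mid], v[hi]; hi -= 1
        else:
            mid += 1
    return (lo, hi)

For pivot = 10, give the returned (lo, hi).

(7, 8)

lo=0 mid=0 hi=10
5<10: swap(0,0), lo=1 mid=1 ⇒ [5,5,11,5,10,11,9,9,5,10,5]
5<10: swap(1,1), lo=2 mid=2 ⇒ [5,5,11,5,10,11,9,9,5,10,5]
11>10: swap(2,10), hi=9 ⇒ [5,5,5,5,10,11,9,9,5,10,11]
5<10: swap(2,2), lo=3 mid=3 ⇒ [5,5,5,5,10,11,9,9,5,10,11]
5<10: swap(3,3), lo=4 mid=4 ⇒ [5,5,5,5,10,11,9,9,5,10,11]
10=10: mid=5
11>10: swap(5,9), hi=8 ⇒ [5,5,5,5,10,10,9,9,5,11,11]
10=10: mid=6
9<10: swap(4,6), lo=5 mid=7 ⇒ [5,5,5,5,9,10,10,9,5,11,11]
9<10: swap(5,7), lo=6 mid=8 ⇒ [5,5,5,5,9,9,10,10,5,11,11]
5<10: swap(6,8), lo=7 mid=9 ⇒ [5,5,5,5,9,9,5,10,10,11,11]
done. lo=7 hi=8; v=[5,5,5,5,9,9,5,10,10,11,11]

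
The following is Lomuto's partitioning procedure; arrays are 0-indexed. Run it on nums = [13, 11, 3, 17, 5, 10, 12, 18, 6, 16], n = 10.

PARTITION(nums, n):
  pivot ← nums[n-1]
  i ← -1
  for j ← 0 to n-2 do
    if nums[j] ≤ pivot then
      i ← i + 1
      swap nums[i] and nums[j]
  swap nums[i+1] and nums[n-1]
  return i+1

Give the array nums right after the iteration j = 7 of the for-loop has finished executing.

pivot = nums[9] = 16; i = -1
j=0: nums[0]=13 ≤ 16 → i=0, swap nums[0],nums[0] (no change) → [13, 11, 3, 17, 5, 10, 12, 18, 6, 16]
j=1: nums[1]=11 ≤ 16 → i=1, swap nums[1],nums[1] (no change) → [13, 11, 3, 17, 5, 10, 12, 18, 6, 16]
j=2: nums[2]=3 ≤ 16 → i=2, swap nums[2],nums[2] (no change) → [13, 11, 3, 17, 5, 10, 12, 18, 6, 16]
j=3: nums[3]=17 > 16 → no swap
j=4: nums[4]=5 ≤ 16 → i=3, swap nums[3],nums[4] → [13, 11, 3, 5, 17, 10, 12, 18, 6, 16]
j=5: nums[5]=10 ≤ 16 → i=4, swap nums[4],nums[5] → [13, 11, 3, 5, 10, 17, 12, 18, 6, 16]
j=6: nums[6]=12 ≤ 16 → i=5, swap nums[5],nums[6] → [13, 11, 3, 5, 10, 12, 17, 18, 6, 16]
j=7: nums[7]=18 > 16 → no swap
(after j=7) nums = [13, 11, 3, 5, 10, 12, 17, 18, 6, 16]

[13, 11, 3, 5, 10, 12, 17, 18, 6, 16]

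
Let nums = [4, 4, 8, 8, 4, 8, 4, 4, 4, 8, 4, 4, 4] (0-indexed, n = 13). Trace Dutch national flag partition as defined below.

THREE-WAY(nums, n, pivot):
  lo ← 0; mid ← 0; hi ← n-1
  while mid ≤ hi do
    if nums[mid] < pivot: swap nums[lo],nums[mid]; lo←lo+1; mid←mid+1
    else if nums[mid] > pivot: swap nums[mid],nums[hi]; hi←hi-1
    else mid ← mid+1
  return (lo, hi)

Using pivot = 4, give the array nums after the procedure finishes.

[4, 4, 4, 4, 4, 4, 4, 4, 4, 8, 8, 8, 8]

lo=0 mid=0 hi=12
4=4: mid=1
4=4: mid=2
8>4: swap(2,12), hi=11 ⇒ [4, 4, 4, 8, 4, 8, 4, 4, 4, 8, 4, 4, 8]
4=4: mid=3
8>4: swap(3,11), hi=10 ⇒ [4, 4, 4, 4, 4, 8, 4, 4, 4, 8, 4, 8, 8]
4=4: mid=4
4=4: mid=5
8>4: swap(5,10), hi=9 ⇒ [4, 4, 4, 4, 4, 4, 4, 4, 4, 8, 8, 8, 8]
4=4: mid=6
4=4: mid=7
4=4: mid=8
4=4: mid=9
8>4: swap(9,9), hi=8 ⇒ [4, 4, 4, 4, 4, 4, 4, 4, 4, 8, 8, 8, 8]
done. lo=0 hi=8; nums=[4, 4, 4, 4, 4, 4, 4, 4, 4, 8, 8, 8, 8]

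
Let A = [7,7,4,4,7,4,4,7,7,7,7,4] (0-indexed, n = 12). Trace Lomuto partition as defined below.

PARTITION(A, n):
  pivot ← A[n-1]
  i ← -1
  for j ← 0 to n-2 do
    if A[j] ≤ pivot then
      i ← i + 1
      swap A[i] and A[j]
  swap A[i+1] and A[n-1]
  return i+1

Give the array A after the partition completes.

pivot=4, i=-1
j=0: 7>4, skip
j=1: 7>4, skip
j=2: 4≤4, i=0, swap(0,2) ⇒ [4,7,7,4,7,4,4,7,7,7,7,4]
j=3: 4≤4, i=1, swap(1,3) ⇒ [4,4,7,7,7,4,4,7,7,7,7,4]
j=4: 7>4, skip
j=5: 4≤4, i=2, swap(2,5) ⇒ [4,4,4,7,7,7,4,7,7,7,7,4]
j=6: 4≤4, i=3, swap(3,6) ⇒ [4,4,4,4,7,7,7,7,7,7,7,4]
j=7: 7>4, skip
j=8: 7>4, skip
j=9: 7>4, skip
j=10: 7>4, skip
swap(4,11) ⇒ [4,4,4,4,4,7,7,7,7,7,7,7]; return 4

[4,4,4,4,4,7,7,7,7,7,7,7]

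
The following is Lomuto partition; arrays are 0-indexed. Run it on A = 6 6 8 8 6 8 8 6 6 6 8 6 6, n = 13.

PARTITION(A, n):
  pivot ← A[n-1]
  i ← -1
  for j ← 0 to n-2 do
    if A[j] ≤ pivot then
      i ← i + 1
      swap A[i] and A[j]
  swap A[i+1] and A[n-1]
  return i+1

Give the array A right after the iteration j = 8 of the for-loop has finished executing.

6 6 6 6 6 8 8 8 8 6 8 6 6

pivot = A[12] = 6; i = -1
j=0: A[0]=6 ≤ 6 → i=0, swap A[0],A[0] (no change) → 6 6 8 8 6 8 8 6 6 6 8 6 6
j=1: A[1]=6 ≤ 6 → i=1, swap A[1],A[1] (no change) → 6 6 8 8 6 8 8 6 6 6 8 6 6
j=2: A[2]=8 > 6 → no swap
j=3: A[3]=8 > 6 → no swap
j=4: A[4]=6 ≤ 6 → i=2, swap A[2],A[4] → 6 6 6 8 8 8 8 6 6 6 8 6 6
j=5: A[5]=8 > 6 → no swap
j=6: A[6]=8 > 6 → no swap
j=7: A[7]=6 ≤ 6 → i=3, swap A[3],A[7] → 6 6 6 6 8 8 8 8 6 6 8 6 6
j=8: A[8]=6 ≤ 6 → i=4, swap A[4],A[8] → 6 6 6 6 6 8 8 8 8 6 8 6 6
(after j=8) A = 6 6 6 6 6 8 8 8 8 6 8 6 6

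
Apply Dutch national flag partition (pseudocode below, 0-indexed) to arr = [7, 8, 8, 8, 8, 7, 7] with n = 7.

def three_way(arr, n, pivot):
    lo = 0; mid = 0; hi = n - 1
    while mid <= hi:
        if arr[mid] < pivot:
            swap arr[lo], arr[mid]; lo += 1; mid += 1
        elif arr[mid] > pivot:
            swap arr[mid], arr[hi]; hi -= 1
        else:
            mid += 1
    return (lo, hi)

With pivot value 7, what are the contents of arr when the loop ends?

[7, 7, 7, 8, 8, 8, 8]

pivot = 7; lo=0, mid=0, hi=6
arr[mid]=7=7: mid=1
arr[mid]=8>7: swap arr[1],arr[6]; hi=5 → [7, 7, 8, 8, 8, 7, 8]
arr[mid]=7=7: mid=2
arr[mid]=8>7: swap arr[2],arr[5]; hi=4 → [7, 7, 7, 8, 8, 8, 8]
arr[mid]=7=7: mid=3
arr[mid]=8>7: swap arr[3],arr[4]; hi=3 → [7, 7, 7, 8, 8, 8, 8]
arr[mid]=8>7: swap arr[3],arr[3]; hi=2 → [7, 7, 7, 8, 8, 8, 8]
end: lo=0, hi=2; arr = [7, 7, 7, 8, 8, 8, 8]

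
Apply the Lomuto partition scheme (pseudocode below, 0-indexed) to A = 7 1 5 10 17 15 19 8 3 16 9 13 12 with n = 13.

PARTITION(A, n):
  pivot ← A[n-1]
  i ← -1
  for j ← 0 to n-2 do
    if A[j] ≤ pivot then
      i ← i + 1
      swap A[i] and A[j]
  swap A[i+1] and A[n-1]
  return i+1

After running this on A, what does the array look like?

7 1 5 10 8 3 9 12 15 16 19 13 17

pivot = A[12] = 12; i = -1
j=0: A[0]=7 ≤ 12 → i=0, swap A[0],A[0] (no change) → 7 1 5 10 17 15 19 8 3 16 9 13 12
j=1: A[1]=1 ≤ 12 → i=1, swap A[1],A[1] (no change) → 7 1 5 10 17 15 19 8 3 16 9 13 12
j=2: A[2]=5 ≤ 12 → i=2, swap A[2],A[2] (no change) → 7 1 5 10 17 15 19 8 3 16 9 13 12
j=3: A[3]=10 ≤ 12 → i=3, swap A[3],A[3] (no change) → 7 1 5 10 17 15 19 8 3 16 9 13 12
j=4: A[4]=17 > 12 → no swap
j=5: A[5]=15 > 12 → no swap
j=6: A[6]=19 > 12 → no swap
j=7: A[7]=8 ≤ 12 → i=4, swap A[4],A[7] → 7 1 5 10 8 15 19 17 3 16 9 13 12
j=8: A[8]=3 ≤ 12 → i=5, swap A[5],A[8] → 7 1 5 10 8 3 19 17 15 16 9 13 12
j=9: A[9]=16 > 12 → no swap
j=10: A[10]=9 ≤ 12 → i=6, swap A[6],A[10] → 7 1 5 10 8 3 9 17 15 16 19 13 12
j=11: A[11]=13 > 12 → no swap
final swap A[7],A[12] → 7 1 5 10 8 3 9 12 15 16 19 13 17; return 7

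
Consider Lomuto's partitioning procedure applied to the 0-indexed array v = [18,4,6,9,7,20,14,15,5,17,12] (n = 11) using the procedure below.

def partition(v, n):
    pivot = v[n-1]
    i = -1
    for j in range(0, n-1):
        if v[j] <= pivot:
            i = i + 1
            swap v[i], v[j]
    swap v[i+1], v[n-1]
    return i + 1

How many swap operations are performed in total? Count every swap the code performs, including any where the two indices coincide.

6

pivot=12, i=-1
j=0: 18>12, skip
j=1: 4≤12, i=0, swap(0,1) ⇒ [4,18,6,9,7,20,14,15,5,17,12]
j=2: 6≤12, i=1, swap(1,2) ⇒ [4,6,18,9,7,20,14,15,5,17,12]
j=3: 9≤12, i=2, swap(2,3) ⇒ [4,6,9,18,7,20,14,15,5,17,12]
j=4: 7≤12, i=3, swap(3,4) ⇒ [4,6,9,7,18,20,14,15,5,17,12]
j=5: 20>12, skip
j=6: 14>12, skip
j=7: 15>12, skip
j=8: 5≤12, i=4, swap(4,8) ⇒ [4,6,9,7,5,20,14,15,18,17,12]
j=9: 17>12, skip
swap(5,10) ⇒ [4,6,9,7,5,12,14,15,18,17,20]; return 5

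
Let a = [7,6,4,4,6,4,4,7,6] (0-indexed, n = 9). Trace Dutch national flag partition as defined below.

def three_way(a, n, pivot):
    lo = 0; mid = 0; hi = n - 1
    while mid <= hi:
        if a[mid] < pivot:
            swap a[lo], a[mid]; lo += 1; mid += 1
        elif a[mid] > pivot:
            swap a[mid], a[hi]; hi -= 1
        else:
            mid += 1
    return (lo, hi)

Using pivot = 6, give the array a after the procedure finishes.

[4,4,4,4,6,6,6,7,7]

pivot = 6; lo=0, mid=0, hi=8
a[mid]=7>6: swap a[0],a[8]; hi=7 → [6,6,4,4,6,4,4,7,7]
a[mid]=6=6: mid=1
a[mid]=6=6: mid=2
a[mid]=4<6: swap a[0],a[2]; lo=1,mid=3 → [4,6,6,4,6,4,4,7,7]
a[mid]=4<6: swap a[1],a[3]; lo=2,mid=4 → [4,4,6,6,6,4,4,7,7]
a[mid]=6=6: mid=5
a[mid]=4<6: swap a[2],a[5]; lo=3,mid=6 → [4,4,4,6,6,6,4,7,7]
a[mid]=4<6: swap a[3],a[6]; lo=4,mid=7 → [4,4,4,4,6,6,6,7,7]
a[mid]=7>6: swap a[7],a[7]; hi=6 → [4,4,4,4,6,6,6,7,7]
end: lo=4, hi=6; a = [4,4,4,4,6,6,6,7,7]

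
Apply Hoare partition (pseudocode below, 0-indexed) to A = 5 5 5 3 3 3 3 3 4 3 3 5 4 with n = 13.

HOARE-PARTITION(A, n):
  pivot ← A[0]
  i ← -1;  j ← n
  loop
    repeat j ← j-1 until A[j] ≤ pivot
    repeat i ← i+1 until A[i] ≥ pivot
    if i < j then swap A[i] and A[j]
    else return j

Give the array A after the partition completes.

4 5 3 3 3 3 3 3 4 3 5 5 5

pivot=5
j stops at 12 (4), i stops at 0 (5); swap ⇒ 4 5 5 3 3 3 3 3 4 3 3 5 5
j stops at 11 (5), i stops at 1 (5); swap ⇒ 4 5 5 3 3 3 3 3 4 3 3 5 5
j stops at 10 (3), i stops at 2 (5); swap ⇒ 4 5 3 3 3 3 3 3 4 3 5 5 5
j stops at 9, i stops at 10; i≥j ⇒ return 9. A=4 5 3 3 3 3 3 3 4 3 5 5 5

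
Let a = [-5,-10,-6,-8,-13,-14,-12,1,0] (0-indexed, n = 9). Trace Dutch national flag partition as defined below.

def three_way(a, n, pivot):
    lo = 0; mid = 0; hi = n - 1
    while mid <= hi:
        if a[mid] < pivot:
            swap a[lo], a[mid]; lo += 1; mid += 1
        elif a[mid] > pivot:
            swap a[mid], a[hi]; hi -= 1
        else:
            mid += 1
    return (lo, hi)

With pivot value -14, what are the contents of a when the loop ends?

[-14,-6,-8,-13,-10,-12,1,0,-5]

pivot = -14; lo=0, mid=0, hi=8
a[mid]=-5>-14: swap a[0],a[8]; hi=7 → [0,-10,-6,-8,-13,-14,-12,1,-5]
a[mid]=0>-14: swap a[0],a[7]; hi=6 → [1,-10,-6,-8,-13,-14,-12,0,-5]
a[mid]=1>-14: swap a[0],a[6]; hi=5 → [-12,-10,-6,-8,-13,-14,1,0,-5]
a[mid]=-12>-14: swap a[0],a[5]; hi=4 → [-14,-10,-6,-8,-13,-12,1,0,-5]
a[mid]=-14=-14: mid=1
a[mid]=-10>-14: swap a[1],a[4]; hi=3 → [-14,-13,-6,-8,-10,-12,1,0,-5]
a[mid]=-13>-14: swap a[1],a[3]; hi=2 → [-14,-8,-6,-13,-10,-12,1,0,-5]
a[mid]=-8>-14: swap a[1],a[2]; hi=1 → [-14,-6,-8,-13,-10,-12,1,0,-5]
a[mid]=-6>-14: swap a[1],a[1]; hi=0 → [-14,-6,-8,-13,-10,-12,1,0,-5]
end: lo=0, hi=0; a = [-14,-6,-8,-13,-10,-12,1,0,-5]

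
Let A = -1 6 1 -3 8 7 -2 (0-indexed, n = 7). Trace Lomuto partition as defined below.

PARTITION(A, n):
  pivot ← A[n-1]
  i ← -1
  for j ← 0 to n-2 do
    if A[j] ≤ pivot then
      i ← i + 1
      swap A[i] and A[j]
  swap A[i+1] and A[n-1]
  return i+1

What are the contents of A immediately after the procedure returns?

pivot = A[6] = -2; i = -1
j=0: A[0]=-1 > -2 → no swap
j=1: A[1]=6 > -2 → no swap
j=2: A[2]=1 > -2 → no swap
j=3: A[3]=-3 ≤ -2 → i=0, swap A[0],A[3] → -3 6 1 -1 8 7 -2
j=4: A[4]=8 > -2 → no swap
j=5: A[5]=7 > -2 → no swap
final swap A[1],A[6] → -3 -2 1 -1 8 7 6; return 1

-3 -2 1 -1 8 7 6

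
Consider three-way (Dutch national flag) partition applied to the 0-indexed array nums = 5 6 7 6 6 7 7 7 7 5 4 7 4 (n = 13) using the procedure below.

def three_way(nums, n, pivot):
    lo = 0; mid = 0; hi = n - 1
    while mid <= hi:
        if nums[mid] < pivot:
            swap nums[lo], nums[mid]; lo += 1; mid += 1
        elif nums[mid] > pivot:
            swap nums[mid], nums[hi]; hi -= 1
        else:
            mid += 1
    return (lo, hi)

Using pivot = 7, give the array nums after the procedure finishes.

5 6 6 6 5 4 4 7 7 7 7 7 7

lo=0 mid=0 hi=12
5<7: swap(0,0), lo=1 mid=1 ⇒ 5 6 7 6 6 7 7 7 7 5 4 7 4
6<7: swap(1,1), lo=2 mid=2 ⇒ 5 6 7 6 6 7 7 7 7 5 4 7 4
7=7: mid=3
6<7: swap(2,3), lo=3 mid=4 ⇒ 5 6 6 7 6 7 7 7 7 5 4 7 4
6<7: swap(3,4), lo=4 mid=5 ⇒ 5 6 6 6 7 7 7 7 7 5 4 7 4
7=7: mid=6
7=7: mid=7
7=7: mid=8
7=7: mid=9
5<7: swap(4,9), lo=5 mid=10 ⇒ 5 6 6 6 5 7 7 7 7 7 4 7 4
4<7: swap(5,10), lo=6 mid=11 ⇒ 5 6 6 6 5 4 7 7 7 7 7 7 4
7=7: mid=12
4<7: swap(6,12), lo=7 mid=13 ⇒ 5 6 6 6 5 4 4 7 7 7 7 7 7
done. lo=7 hi=12; nums=5 6 6 6 5 4 4 7 7 7 7 7 7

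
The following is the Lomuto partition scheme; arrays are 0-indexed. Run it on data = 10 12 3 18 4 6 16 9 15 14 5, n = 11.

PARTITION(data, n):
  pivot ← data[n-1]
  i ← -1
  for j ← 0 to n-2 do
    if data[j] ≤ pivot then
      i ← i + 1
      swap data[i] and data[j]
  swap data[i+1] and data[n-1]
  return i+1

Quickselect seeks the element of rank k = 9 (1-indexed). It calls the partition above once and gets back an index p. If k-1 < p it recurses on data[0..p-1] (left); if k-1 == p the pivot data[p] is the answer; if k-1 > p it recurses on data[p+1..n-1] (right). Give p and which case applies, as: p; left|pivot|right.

pivot = data[10] = 5; i = -1
j=0: data[0]=10 > 5 → no swap
j=1: data[1]=12 > 5 → no swap
j=2: data[2]=3 ≤ 5 → i=0, swap data[0],data[2] → 3 12 10 18 4 6 16 9 15 14 5
j=3: data[3]=18 > 5 → no swap
j=4: data[4]=4 ≤ 5 → i=1, swap data[1],data[4] → 3 4 10 18 12 6 16 9 15 14 5
j=5: data[5]=6 > 5 → no swap
j=6: data[6]=16 > 5 → no swap
j=7: data[7]=9 > 5 → no swap
j=8: data[8]=15 > 5 → no swap
j=9: data[9]=14 > 5 → no swap
final swap data[2],data[10] → 3 4 5 18 12 6 16 9 15 14 10; return 2
p = 2; k-1 = 8 > 2 ⇒ right

2; right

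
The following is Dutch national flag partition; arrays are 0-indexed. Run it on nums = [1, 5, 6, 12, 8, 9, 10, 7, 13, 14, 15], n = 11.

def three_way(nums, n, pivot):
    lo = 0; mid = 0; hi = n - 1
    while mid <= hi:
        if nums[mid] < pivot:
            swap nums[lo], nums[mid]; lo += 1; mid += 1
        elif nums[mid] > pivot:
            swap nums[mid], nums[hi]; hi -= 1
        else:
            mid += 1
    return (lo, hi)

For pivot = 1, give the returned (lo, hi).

(0, 0)

pivot = 1; lo=0, mid=0, hi=10
nums[mid]=1=1: mid=1
nums[mid]=5>1: swap nums[1],nums[10]; hi=9 → [1, 15, 6, 12, 8, 9, 10, 7, 13, 14, 5]
nums[mid]=15>1: swap nums[1],nums[9]; hi=8 → [1, 14, 6, 12, 8, 9, 10, 7, 13, 15, 5]
nums[mid]=14>1: swap nums[1],nums[8]; hi=7 → [1, 13, 6, 12, 8, 9, 10, 7, 14, 15, 5]
nums[mid]=13>1: swap nums[1],nums[7]; hi=6 → [1, 7, 6, 12, 8, 9, 10, 13, 14, 15, 5]
nums[mid]=7>1: swap nums[1],nums[6]; hi=5 → [1, 10, 6, 12, 8, 9, 7, 13, 14, 15, 5]
nums[mid]=10>1: swap nums[1],nums[5]; hi=4 → [1, 9, 6, 12, 8, 10, 7, 13, 14, 15, 5]
nums[mid]=9>1: swap nums[1],nums[4]; hi=3 → [1, 8, 6, 12, 9, 10, 7, 13, 14, 15, 5]
nums[mid]=8>1: swap nums[1],nums[3]; hi=2 → [1, 12, 6, 8, 9, 10, 7, 13, 14, 15, 5]
nums[mid]=12>1: swap nums[1],nums[2]; hi=1 → [1, 6, 12, 8, 9, 10, 7, 13, 14, 15, 5]
nums[mid]=6>1: swap nums[1],nums[1]; hi=0 → [1, 6, 12, 8, 9, 10, 7, 13, 14, 15, 5]
end: lo=0, hi=0; nums = [1, 6, 12, 8, 9, 10, 7, 13, 14, 15, 5]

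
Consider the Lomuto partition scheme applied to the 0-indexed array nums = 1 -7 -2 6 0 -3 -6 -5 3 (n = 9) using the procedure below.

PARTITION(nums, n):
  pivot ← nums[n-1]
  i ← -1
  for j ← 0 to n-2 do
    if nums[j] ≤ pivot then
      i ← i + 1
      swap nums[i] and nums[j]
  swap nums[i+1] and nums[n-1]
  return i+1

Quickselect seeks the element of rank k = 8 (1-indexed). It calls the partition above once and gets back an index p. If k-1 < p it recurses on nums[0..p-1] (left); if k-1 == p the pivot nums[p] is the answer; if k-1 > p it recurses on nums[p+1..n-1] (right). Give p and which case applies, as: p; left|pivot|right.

pivot=3, i=-1
j=0: 1≤3, i=0, swap(0,0) ⇒ 1 -7 -2 6 0 -3 -6 -5 3
j=1: -7≤3, i=1, swap(1,1) ⇒ 1 -7 -2 6 0 -3 -6 -5 3
j=2: -2≤3, i=2, swap(2,2) ⇒ 1 -7 -2 6 0 -3 -6 -5 3
j=3: 6>3, skip
j=4: 0≤3, i=3, swap(3,4) ⇒ 1 -7 -2 0 6 -3 -6 -5 3
j=5: -3≤3, i=4, swap(4,5) ⇒ 1 -7 -2 0 -3 6 -6 -5 3
j=6: -6≤3, i=5, swap(5,6) ⇒ 1 -7 -2 0 -3 -6 6 -5 3
j=7: -5≤3, i=6, swap(6,7) ⇒ 1 -7 -2 0 -3 -6 -5 6 3
swap(7,8) ⇒ 1 -7 -2 0 -3 -6 -5 3 6; return 7
p = 7; k-1 = 7 == 7 ⇒ pivot

7; pivot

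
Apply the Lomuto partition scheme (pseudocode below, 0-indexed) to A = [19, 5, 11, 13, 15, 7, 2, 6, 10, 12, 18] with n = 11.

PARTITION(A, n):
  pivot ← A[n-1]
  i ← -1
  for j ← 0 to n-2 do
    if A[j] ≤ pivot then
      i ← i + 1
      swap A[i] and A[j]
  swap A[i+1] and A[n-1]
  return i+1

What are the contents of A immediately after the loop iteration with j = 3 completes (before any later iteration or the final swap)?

[5, 11, 13, 19, 15, 7, 2, 6, 10, 12, 18]

pivot = A[10] = 18; i = -1
j=0: A[0]=19 > 18 → no swap
j=1: A[1]=5 ≤ 18 → i=0, swap A[0],A[1] → [5, 19, 11, 13, 15, 7, 2, 6, 10, 12, 18]
j=2: A[2]=11 ≤ 18 → i=1, swap A[1],A[2] → [5, 11, 19, 13, 15, 7, 2, 6, 10, 12, 18]
j=3: A[3]=13 ≤ 18 → i=2, swap A[2],A[3] → [5, 11, 13, 19, 15, 7, 2, 6, 10, 12, 18]
(after j=3) A = [5, 11, 13, 19, 15, 7, 2, 6, 10, 12, 18]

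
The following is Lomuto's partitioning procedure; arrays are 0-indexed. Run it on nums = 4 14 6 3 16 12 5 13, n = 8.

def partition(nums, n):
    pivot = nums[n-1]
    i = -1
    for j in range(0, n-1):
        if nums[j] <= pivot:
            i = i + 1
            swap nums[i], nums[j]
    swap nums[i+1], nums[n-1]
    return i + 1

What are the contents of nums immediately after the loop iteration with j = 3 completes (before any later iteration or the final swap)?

pivot=13, i=-1
j=0: 4≤13, i=0, swap(0,0) ⇒ 4 14 6 3 16 12 5 13
j=1: 14>13, skip
j=2: 6≤13, i=1, swap(1,2) ⇒ 4 6 14 3 16 12 5 13
j=3: 3≤13, i=2, swap(2,3) ⇒ 4 6 3 14 16 12 5 13
(after j=3) nums = 4 6 3 14 16 12 5 13

4 6 3 14 16 12 5 13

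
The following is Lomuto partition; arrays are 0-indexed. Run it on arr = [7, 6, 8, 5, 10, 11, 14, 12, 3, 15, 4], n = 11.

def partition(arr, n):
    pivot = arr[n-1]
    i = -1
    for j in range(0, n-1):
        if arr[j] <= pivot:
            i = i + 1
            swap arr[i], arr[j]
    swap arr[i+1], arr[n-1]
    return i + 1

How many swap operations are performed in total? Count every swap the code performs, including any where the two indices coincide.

pivot=4, i=-1
j=0: 7>4, skip
j=1: 6>4, skip
j=2: 8>4, skip
j=3: 5>4, skip
j=4: 10>4, skip
j=5: 11>4, skip
j=6: 14>4, skip
j=7: 12>4, skip
j=8: 3≤4, i=0, swap(0,8) ⇒ [3, 6, 8, 5, 10, 11, 14, 12, 7, 15, 4]
j=9: 15>4, skip
swap(1,10) ⇒ [3, 4, 8, 5, 10, 11, 14, 12, 7, 15, 6]; return 1

2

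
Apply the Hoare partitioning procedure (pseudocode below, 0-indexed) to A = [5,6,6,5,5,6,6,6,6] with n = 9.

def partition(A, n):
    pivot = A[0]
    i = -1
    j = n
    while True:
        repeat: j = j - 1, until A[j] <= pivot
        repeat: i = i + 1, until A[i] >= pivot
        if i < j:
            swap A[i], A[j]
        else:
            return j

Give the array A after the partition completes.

[5,5,6,6,5,6,6,6,6]

pivot=5
j stops at 4 (5), i stops at 0 (5); swap ⇒ [5,6,6,5,5,6,6,6,6]
j stops at 3 (5), i stops at 1 (6); swap ⇒ [5,5,6,6,5,6,6,6,6]
j stops at 1, i stops at 2; i≥j ⇒ return 1. A=[5,5,6,6,5,6,6,6,6]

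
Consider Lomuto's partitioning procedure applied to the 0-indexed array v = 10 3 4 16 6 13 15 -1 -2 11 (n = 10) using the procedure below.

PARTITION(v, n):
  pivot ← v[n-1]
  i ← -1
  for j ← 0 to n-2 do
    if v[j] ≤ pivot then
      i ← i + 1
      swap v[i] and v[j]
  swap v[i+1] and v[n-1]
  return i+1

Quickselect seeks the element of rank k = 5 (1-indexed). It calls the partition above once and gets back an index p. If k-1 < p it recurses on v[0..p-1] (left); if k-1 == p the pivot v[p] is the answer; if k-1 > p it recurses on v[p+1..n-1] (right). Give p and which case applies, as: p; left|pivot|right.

6; left

pivot = v[9] = 11; i = -1
j=0: v[0]=10 ≤ 11 → i=0, swap v[0],v[0] (no change) → 10 3 4 16 6 13 15 -1 -2 11
j=1: v[1]=3 ≤ 11 → i=1, swap v[1],v[1] (no change) → 10 3 4 16 6 13 15 -1 -2 11
j=2: v[2]=4 ≤ 11 → i=2, swap v[2],v[2] (no change) → 10 3 4 16 6 13 15 -1 -2 11
j=3: v[3]=16 > 11 → no swap
j=4: v[4]=6 ≤ 11 → i=3, swap v[3],v[4] → 10 3 4 6 16 13 15 -1 -2 11
j=5: v[5]=13 > 11 → no swap
j=6: v[6]=15 > 11 → no swap
j=7: v[7]=-1 ≤ 11 → i=4, swap v[4],v[7] → 10 3 4 6 -1 13 15 16 -2 11
j=8: v[8]=-2 ≤ 11 → i=5, swap v[5],v[8] → 10 3 4 6 -1 -2 15 16 13 11
final swap v[6],v[9] → 10 3 4 6 -1 -2 11 16 13 15; return 6
p = 6; k-1 = 4 < 6 ⇒ left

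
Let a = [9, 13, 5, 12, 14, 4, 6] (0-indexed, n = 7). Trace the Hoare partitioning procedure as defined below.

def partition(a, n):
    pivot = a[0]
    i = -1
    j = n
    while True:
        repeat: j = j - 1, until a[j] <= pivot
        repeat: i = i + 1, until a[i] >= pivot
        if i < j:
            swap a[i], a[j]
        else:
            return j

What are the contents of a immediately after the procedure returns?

[6, 4, 5, 12, 14, 13, 9]

pivot = a[0] = 9; i = -1, j = 7
j→6 (a[6]=6≤9), i→0 (a[0]=9≥9); i<j, swap → [6, 13, 5, 12, 14, 4, 9]
j→5 (a[5]=4≤9), i→1 (a[1]=13≥9); i<j, swap → [6, 4, 5, 12, 14, 13, 9]
j→2, i→3; i≥j, return j=2. a = [6, 4, 5, 12, 14, 13, 9]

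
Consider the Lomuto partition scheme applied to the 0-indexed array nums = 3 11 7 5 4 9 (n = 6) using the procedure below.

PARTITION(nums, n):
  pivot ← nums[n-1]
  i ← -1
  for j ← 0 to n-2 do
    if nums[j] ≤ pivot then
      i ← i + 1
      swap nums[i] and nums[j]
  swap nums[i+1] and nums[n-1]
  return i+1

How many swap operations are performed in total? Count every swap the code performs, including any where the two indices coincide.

5

pivot = nums[5] = 9; i = -1
j=0: nums[0]=3 ≤ 9 → i=0, swap nums[0],nums[0] (no change) → 3 11 7 5 4 9
j=1: nums[1]=11 > 9 → no swap
j=2: nums[2]=7 ≤ 9 → i=1, swap nums[1],nums[2] → 3 7 11 5 4 9
j=3: nums[3]=5 ≤ 9 → i=2, swap nums[2],nums[3] → 3 7 5 11 4 9
j=4: nums[4]=4 ≤ 9 → i=3, swap nums[3],nums[4] → 3 7 5 4 11 9
final swap nums[4],nums[5] → 3 7 5 4 9 11; return 4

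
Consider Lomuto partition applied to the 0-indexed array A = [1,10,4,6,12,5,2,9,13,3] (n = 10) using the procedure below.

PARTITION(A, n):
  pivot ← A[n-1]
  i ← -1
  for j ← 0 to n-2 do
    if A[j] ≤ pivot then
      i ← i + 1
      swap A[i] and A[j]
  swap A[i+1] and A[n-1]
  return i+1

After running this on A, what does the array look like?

[1,2,3,6,12,5,10,9,13,4]

pivot=3, i=-1
j=0: 1≤3, i=0, swap(0,0) ⇒ [1,10,4,6,12,5,2,9,13,3]
j=1: 10>3, skip
j=2: 4>3, skip
j=3: 6>3, skip
j=4: 12>3, skip
j=5: 5>3, skip
j=6: 2≤3, i=1, swap(1,6) ⇒ [1,2,4,6,12,5,10,9,13,3]
j=7: 9>3, skip
j=8: 13>3, skip
swap(2,9) ⇒ [1,2,3,6,12,5,10,9,13,4]; return 2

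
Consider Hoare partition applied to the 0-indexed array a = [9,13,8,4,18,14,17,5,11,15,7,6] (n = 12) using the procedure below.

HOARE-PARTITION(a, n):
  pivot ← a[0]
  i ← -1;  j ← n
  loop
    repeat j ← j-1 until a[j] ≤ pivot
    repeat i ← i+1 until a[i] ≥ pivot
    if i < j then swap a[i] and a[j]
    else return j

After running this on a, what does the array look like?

pivot = a[0] = 9; i = -1, j = 12
j→11 (a[11]=6≤9), i→0 (a[0]=9≥9); i<j, swap → [6,13,8,4,18,14,17,5,11,15,7,9]
j→10 (a[10]=7≤9), i→1 (a[1]=13≥9); i<j, swap → [6,7,8,4,18,14,17,5,11,15,13,9]
j→7 (a[7]=5≤9), i→4 (a[4]=18≥9); i<j, swap → [6,7,8,4,5,14,17,18,11,15,13,9]
j→4, i→5; i≥j, return j=4. a = [6,7,8,4,5,14,17,18,11,15,13,9]

[6,7,8,4,5,14,17,18,11,15,13,9]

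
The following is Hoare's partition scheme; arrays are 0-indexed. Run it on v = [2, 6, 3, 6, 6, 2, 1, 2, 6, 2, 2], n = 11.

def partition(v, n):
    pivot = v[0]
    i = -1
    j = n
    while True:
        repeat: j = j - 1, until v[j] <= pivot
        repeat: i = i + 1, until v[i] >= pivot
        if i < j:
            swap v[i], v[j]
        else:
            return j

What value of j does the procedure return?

pivot = v[0] = 2; i = -1, j = 11
j→10 (v[10]=2≤2), i→0 (v[0]=2≥2); i<j, swap → [2, 6, 3, 6, 6, 2, 1, 2, 6, 2, 2]
j→9 (v[9]=2≤2), i→1 (v[1]=6≥2); i<j, swap → [2, 2, 3, 6, 6, 2, 1, 2, 6, 6, 2]
j→7 (v[7]=2≤2), i→2 (v[2]=3≥2); i<j, swap → [2, 2, 2, 6, 6, 2, 1, 3, 6, 6, 2]
j→6 (v[6]=1≤2), i→3 (v[3]=6≥2); i<j, swap → [2, 2, 2, 1, 6, 2, 6, 3, 6, 6, 2]
j→5 (v[5]=2≤2), i→4 (v[4]=6≥2); i<j, swap → [2, 2, 2, 1, 2, 6, 6, 3, 6, 6, 2]
j→4, i→5; i≥j, return j=4. v = [2, 2, 2, 1, 2, 6, 6, 3, 6, 6, 2]

4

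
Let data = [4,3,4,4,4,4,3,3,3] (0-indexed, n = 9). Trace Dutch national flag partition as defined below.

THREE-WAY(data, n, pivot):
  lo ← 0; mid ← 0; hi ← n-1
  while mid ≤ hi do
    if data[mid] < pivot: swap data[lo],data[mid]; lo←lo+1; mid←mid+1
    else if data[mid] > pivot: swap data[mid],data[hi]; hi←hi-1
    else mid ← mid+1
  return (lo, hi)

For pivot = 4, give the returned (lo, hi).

(4, 8)

pivot = 4; lo=0, mid=0, hi=8
data[mid]=4=4: mid=1
data[mid]=3<4: swap data[0],data[1]; lo=1,mid=2 → [3,4,4,4,4,4,3,3,3]
data[mid]=4=4: mid=3
data[mid]=4=4: mid=4
data[mid]=4=4: mid=5
data[mid]=4=4: mid=6
data[mid]=3<4: swap data[1],data[6]; lo=2,mid=7 → [3,3,4,4,4,4,4,3,3]
data[mid]=3<4: swap data[2],data[7]; lo=3,mid=8 → [3,3,3,4,4,4,4,4,3]
data[mid]=3<4: swap data[3],data[8]; lo=4,mid=9 → [3,3,3,3,4,4,4,4,4]
end: lo=4, hi=8; data = [3,3,3,3,4,4,4,4,4]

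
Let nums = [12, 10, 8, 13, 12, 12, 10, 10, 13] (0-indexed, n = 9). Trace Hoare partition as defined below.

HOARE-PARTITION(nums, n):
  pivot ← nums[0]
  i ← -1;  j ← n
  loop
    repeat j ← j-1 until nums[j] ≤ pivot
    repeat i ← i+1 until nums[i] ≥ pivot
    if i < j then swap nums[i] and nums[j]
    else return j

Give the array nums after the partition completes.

pivot = nums[0] = 12; i = -1, j = 9
j→7 (nums[7]=10≤12), i→0 (nums[0]=12≥12); i<j, swap → [10, 10, 8, 13, 12, 12, 10, 12, 13]
j→6 (nums[6]=10≤12), i→3 (nums[3]=13≥12); i<j, swap → [10, 10, 8, 10, 12, 12, 13, 12, 13]
j→5 (nums[5]=12≤12), i→4 (nums[4]=12≥12); i<j, swap → [10, 10, 8, 10, 12, 12, 13, 12, 13]
j→4, i→5; i≥j, return j=4. nums = [10, 10, 8, 10, 12, 12, 13, 12, 13]

[10, 10, 8, 10, 12, 12, 13, 12, 13]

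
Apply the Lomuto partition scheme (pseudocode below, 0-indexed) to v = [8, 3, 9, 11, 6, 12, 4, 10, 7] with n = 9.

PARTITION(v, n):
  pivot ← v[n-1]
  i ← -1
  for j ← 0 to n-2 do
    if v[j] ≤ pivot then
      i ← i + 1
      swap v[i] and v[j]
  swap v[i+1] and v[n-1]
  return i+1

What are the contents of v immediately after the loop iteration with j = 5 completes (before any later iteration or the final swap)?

[3, 6, 9, 11, 8, 12, 4, 10, 7]

pivot=7, i=-1
j=0: 8>7, skip
j=1: 3≤7, i=0, swap(0,1) ⇒ [3, 8, 9, 11, 6, 12, 4, 10, 7]
j=2: 9>7, skip
j=3: 11>7, skip
j=4: 6≤7, i=1, swap(1,4) ⇒ [3, 6, 9, 11, 8, 12, 4, 10, 7]
j=5: 12>7, skip
(after j=5) v = [3, 6, 9, 11, 8, 12, 4, 10, 7]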